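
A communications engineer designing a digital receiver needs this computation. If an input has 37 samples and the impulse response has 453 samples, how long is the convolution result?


Linear convolution output length:
L = N + M - 1
  = 37 + 453 - 1
  = 489 samples

489


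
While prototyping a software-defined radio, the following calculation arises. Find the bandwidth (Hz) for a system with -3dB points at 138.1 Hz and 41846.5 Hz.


Bandwidth is the difference of -3dB frequencies:
BW = f_high - f_low
   = 41846.5 - 138.1
   = 41708.4 Hz

41708.4 Hz


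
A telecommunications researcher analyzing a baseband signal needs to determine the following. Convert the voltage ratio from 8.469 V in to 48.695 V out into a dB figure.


Voltage gain in dB:
G = 20 * log10(Vout / Vin)
  = 20 * log10(48.695 / 8.469)
  = 20 * log10(5.749793)
  = 20 * 0.759652
  = 15.19 dB

15.19 dB


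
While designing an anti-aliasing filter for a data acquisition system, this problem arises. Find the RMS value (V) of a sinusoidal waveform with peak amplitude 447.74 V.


RMS voltage for a sinusoidal waveform:
V_rms = V_peak / sqrt(2)
      = 447.74 / 1.414214
      = 316.6 V

316.6 V


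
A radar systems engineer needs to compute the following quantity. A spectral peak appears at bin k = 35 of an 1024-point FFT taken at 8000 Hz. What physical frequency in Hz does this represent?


Frequency of DFT bin k:
f_k = k * fs / N
    = 35 * 8000 / 1024
    = 280000 / 1024
    = 273.438 Hz

273.438 Hz


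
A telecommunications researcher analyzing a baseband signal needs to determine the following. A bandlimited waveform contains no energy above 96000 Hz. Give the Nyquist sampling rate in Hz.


The Nyquist rate is twice the maximum frequency component.
fs_min = 2 * fmax
      = 2 * 96000
      = 192000 Hz

192000


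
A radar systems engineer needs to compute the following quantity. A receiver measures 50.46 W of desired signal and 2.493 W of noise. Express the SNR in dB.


SNR in decibels:
SNR = 10 * log10(Ps / Pn)
    = 10 * log10(50.46 / 2.493)
    = 10 * log10(20.2407)
    = 10 * 1.3062
    = 13.06 dB

13.06 dB


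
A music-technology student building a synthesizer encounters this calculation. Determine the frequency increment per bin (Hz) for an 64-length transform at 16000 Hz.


DFT frequency resolution:
df = fs / N
   = 16000 / 64
   = 250.0 Hz

250.0 Hz


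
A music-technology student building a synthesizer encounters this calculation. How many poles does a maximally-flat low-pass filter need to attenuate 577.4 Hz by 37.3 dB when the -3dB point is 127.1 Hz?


Butterworth filter order formula:
n = log10(10^(A/10) - 1) / (2 * log10(f_stop/f_pass))
10^(37.3/10) - 1 = 5369.318
f_stop/f_pass = 577.4 / 127.1 = 4.5429
n = 2.8372 -> ceil = 3

3


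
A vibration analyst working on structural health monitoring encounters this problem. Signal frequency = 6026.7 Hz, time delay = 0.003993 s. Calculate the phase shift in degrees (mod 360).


Phase shift from frequency and time delay:
phi = 360 * f * t_delay
    = 360 * 6026.7 * 0.003993
    = 8663.26 degrees
    mod 360 = 23.26 degrees

23.26 degrees


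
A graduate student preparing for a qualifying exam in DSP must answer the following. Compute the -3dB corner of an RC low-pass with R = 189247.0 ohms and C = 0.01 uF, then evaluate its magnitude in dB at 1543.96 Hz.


Step 1 — cutoff frequency:
fc = 1 / (2*pi*R*C)
C = 0.01 uF = 1e-08 F
fc = 1 / (2*pi*189247.0*1e-08)
   = 84.0991 Hz

Step 2 — magnitude at f = 1543.96 Hz:
|H(f)| = 1 / sqrt(1 + (f/fc)^2)
f/fc = 1543.96 / 84.0991 = 18.358817
|H| = 1 / sqrt(1 + 337.046162) = 0.0543891
|H|_dB = 20*log10(0.0543891) = -25.29 dB

fc = 84.0991 Hz; |H(1543.96 Hz)| = -25.29 dB


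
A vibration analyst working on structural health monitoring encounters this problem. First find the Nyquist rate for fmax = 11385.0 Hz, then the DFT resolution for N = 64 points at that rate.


Step 1 — Nyquist sampling rate:
fs = 2 * fmax = 2 * 11385.0 = 22770.0 Hz

Step 2 — DFT bin spacing:
df = fs / N = 22770.0 / 64 = 355.7812 Hz

355.7812 Hz


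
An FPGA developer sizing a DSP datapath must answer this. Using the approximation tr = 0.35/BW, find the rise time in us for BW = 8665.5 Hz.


Rise time from bandwidth relationship:
tr = 0.35 / BW
   = 0.35 / 8665.5
   = 4.039005251e-05 s
   = 40.3901 us

40.3901 us


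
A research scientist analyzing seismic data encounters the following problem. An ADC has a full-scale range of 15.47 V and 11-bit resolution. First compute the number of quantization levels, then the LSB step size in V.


Step 1 — number of quantization levels:
L = 2^N = 2^11 = 2048

Step 2 — LSB step size:
delta = Vfs / L
      = 15.47 / 2048
      = 0.00755371 V

Levels = 2048; step size = 0.00755371 V


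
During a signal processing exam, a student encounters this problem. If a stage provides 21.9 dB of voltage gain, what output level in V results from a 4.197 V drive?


Output voltage from dB gain:
V_out = V_in * 10^(gain_dB / 20)
      = 4.197 * 10^(21.9 / 20)
      = 4.197 * 12.445146
      = 52.2323 V

52.2323 V


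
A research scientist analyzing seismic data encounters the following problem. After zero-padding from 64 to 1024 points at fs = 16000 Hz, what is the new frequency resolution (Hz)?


Frequency resolution after zero-padding:
N_padded = 64 * 16 = 1024
df = fs / N_padded
   = 16000 / 1024
   = 15.625 Hz

15.625 Hz


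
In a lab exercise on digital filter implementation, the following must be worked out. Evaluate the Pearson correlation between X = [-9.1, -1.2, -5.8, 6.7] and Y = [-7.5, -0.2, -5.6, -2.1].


Pearson correlation coefficient (population):
r = cov(X,Y) / (std(X) * std(Y))
Mean X = -2.35, Mean Y = -3.85
Cov(X,Y) = 12.6775
Std(X) = 5.930641, Std(Y) = 2.862254
r = 0.7468

0.7468


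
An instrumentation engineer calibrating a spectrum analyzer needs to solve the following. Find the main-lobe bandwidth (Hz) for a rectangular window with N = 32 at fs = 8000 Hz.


Main lobe width for a rectangular window:
Width = 2 * fs / N
      = 2 * 8000 / 32
      = 16000 / 32
      = 500.0 Hz

500.0 Hz


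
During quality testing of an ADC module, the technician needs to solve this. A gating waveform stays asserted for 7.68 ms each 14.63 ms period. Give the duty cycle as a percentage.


Duty cycle as a percentage:
DC = (t_on / T) * 100
   = (7.68 / 14.63) * 100
   = 0.524949 * 100
   = 52.49 %

52.49 %


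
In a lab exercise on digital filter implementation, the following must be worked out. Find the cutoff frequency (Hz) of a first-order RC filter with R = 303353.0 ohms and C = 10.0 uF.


Cutoff frequency of a first-order RC filter:
fc = 1 / (2 * pi * R * C)
C = 10.0 uF = 1e-05 F
fc = 1 / (2 * pi * 303353.0 * 1e-05)
   = 1 / 19.060231124888
   = 0.052465 Hz

0.052465 Hz


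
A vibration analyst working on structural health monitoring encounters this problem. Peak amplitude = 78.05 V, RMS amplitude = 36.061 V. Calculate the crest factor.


Crest factor is the ratio of peak to RMS:
CF = V_peak / V_rms
   = 78.05 / 36.061
   = 2.1644

2.1644


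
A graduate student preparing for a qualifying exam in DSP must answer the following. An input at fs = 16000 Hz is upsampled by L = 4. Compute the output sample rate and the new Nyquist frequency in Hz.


Step 1 — output sample rate after interpolation by L:
fs_out = L * fs_in = 4 * 16000 = 64000 Hz

Step 2 — Nyquist frequency of the output stream:
f_Nyq = fs_out / 2 = 64000 / 2 = 32000.0 Hz

fs_out = 64000 Hz; f_Nyquist = 32000.0 Hz


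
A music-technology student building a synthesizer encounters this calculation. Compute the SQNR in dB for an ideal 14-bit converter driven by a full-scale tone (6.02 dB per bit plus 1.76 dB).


Theoretical SNR for a full-scale sinusoid:
SNR = 6.02 * N + 1.76
    = 6.02 * 14 + 1.76
    = 84.28 + 1.76
    = 86.04 dB

86.04 dB


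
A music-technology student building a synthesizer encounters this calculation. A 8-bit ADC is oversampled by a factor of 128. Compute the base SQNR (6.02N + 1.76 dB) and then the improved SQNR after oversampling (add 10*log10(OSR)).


Step 1 — baseline SQNR at Nyquist:
SQNR_base = 6.02*N + 1.76
          = 6.02*8 + 1.76
          = 49.92 dB

Step 2 — oversampling processing gain:
G = 10*log10(OSR) = 10*log10(128) = 21.07 dB

Step 3 — total:
SQNR_total = 49.92 + 21.07 = 70.99 dB

Base SQNR = 49.92 dB; oversampled SQNR = 70.99 dB


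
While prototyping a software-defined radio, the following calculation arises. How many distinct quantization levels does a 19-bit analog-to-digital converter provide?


Number of quantization levels = 2^N
= 2^19
= 524288

524288


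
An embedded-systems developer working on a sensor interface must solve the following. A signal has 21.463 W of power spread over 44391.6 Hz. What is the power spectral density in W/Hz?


Power spectral density:
PSD = P / BW
    = 21.463 / 44391.6
    = 0.00048349 W/Hz

0.00048349 W/Hz


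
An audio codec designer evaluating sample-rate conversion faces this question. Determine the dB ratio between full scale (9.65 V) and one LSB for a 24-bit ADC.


Dynamic range from full-scale to LSB:
V_min = V_max / 2^bits = 9.65 / 2^24
DR = 20 * log10(V_max / V_min)
   = 20 * log10(2^24)
   = 20 * 24 * log10(2)
   = 144.49 dB

144.49 dB


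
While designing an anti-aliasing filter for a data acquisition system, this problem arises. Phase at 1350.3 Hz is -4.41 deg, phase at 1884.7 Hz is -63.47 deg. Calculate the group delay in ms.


Group delay from phase difference:
tau = -d(phi)/d(omega)
d(phi) = -59.06 deg = -1.030791 rad
d(omega) = 2*pi*(1884.7 - 1350.3) = 3357.7342 rad/s
tau = -(-1.030791) / 3357.7342
    = 0.307 ms

0.307 ms


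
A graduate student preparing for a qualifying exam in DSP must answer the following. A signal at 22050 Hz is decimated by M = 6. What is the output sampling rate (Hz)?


Decimation reduces the sample rate:
fs_out = fs_in / M
       = 22050 / 6
       = 3675.0 Hz

3675.0 Hz


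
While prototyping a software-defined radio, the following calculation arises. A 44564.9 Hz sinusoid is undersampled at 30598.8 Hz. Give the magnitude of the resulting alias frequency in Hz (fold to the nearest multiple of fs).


Compute the nearest integer multiple of fs to the signal:
n = round(44564.9 / 30598.8) = 1
f_alias = |44564.9 - 1 * 30598.8|
        = |44564.9 - 30598.8|
        = 13966.1 Hz

13966.1


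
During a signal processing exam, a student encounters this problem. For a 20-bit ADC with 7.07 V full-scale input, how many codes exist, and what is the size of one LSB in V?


Step 1 — number of quantization levels:
L = 2^N = 2^20 = 1048576

Step 2 — LSB step size:
delta = Vfs / L
      = 7.07 / 1048576
      = 6.74e-06 V

Levels = 1048576; step size = 6.74e-06 V


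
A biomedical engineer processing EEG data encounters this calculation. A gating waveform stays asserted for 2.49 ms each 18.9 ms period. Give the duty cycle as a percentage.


Duty cycle as a percentage:
DC = (t_on / T) * 100
   = (2.49 / 18.9) * 100
   = 0.131746 * 100
   = 13.17 %

13.17 %


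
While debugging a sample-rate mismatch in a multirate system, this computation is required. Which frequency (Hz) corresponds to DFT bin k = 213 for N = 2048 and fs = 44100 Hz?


Frequency of DFT bin k:
f_k = k * fs / N
    = 213 * 44100 / 2048
    = 9393300 / 2048
    = 4586.572 Hz

4586.572 Hz


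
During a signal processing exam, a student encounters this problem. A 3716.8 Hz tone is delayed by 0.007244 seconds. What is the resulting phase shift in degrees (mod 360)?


Phase shift from frequency and time delay:
phi = 360 * f * t_delay
    = 360 * 3716.8 * 0.007244
    = 9692.82 degrees
    mod 360 = 332.82 degrees

332.82 degrees


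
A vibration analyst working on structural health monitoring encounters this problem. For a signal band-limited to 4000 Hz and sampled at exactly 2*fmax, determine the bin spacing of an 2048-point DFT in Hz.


Step 1 — Nyquist sampling rate:
fs = 2 * fmax = 2 * 4000 = 8000 Hz

Step 2 — DFT bin spacing:
df = fs / N = 8000 / 2048 = 3.9062 Hz

3.9062 Hz


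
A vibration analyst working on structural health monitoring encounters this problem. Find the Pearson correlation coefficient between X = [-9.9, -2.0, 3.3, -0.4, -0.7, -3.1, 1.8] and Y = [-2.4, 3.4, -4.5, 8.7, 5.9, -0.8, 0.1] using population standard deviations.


Pearson correlation coefficient (population):
r = cov(X,Y) / (std(X) * std(Y))
Mean X = -1.5714, Mean Y = 1.4857
Cov(X,Y) = 1.92898
Std(X) = 3.948133, Std(Y) = 4.363298
r = 0.112

0.112


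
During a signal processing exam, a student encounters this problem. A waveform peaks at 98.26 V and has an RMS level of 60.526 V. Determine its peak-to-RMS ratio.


Crest factor is the ratio of peak to RMS:
CF = V_peak / V_rms
   = 98.26 / 60.526
   = 1.6234

1.6234


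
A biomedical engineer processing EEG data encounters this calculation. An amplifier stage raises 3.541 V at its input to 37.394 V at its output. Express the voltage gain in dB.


Voltage gain in dB:
G = 20 * log10(Vout / Vin)
  = 20 * log10(37.394 / 3.541)
  = 20 * log10(10.560294)
  = 20 * 1.023676
  = 20.47 dB

20.47 dB


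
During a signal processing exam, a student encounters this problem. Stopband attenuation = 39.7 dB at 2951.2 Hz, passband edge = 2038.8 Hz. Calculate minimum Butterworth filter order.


Butterworth filter order formula:
n = log10(10^(A/10) - 1) / (2 * log10(f_stop/f_pass))
10^(39.7/10) - 1 = 9331.543
f_stop/f_pass = 2951.2 / 2038.8 = 1.4475
n = 12.3579 -> ceil = 13

13


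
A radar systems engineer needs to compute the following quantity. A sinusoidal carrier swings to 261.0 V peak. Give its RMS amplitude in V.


RMS voltage for a sinusoidal waveform:
V_rms = V_peak / sqrt(2)
      = 261.0 / 1.414214
      = 184.555 V

184.555 V


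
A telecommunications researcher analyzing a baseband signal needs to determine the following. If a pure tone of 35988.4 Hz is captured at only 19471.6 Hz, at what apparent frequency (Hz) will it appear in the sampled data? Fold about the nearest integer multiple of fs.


Compute the nearest integer multiple of fs to the signal:
n = round(35988.4 / 19471.6) = 2
f_alias = |35988.4 - 2 * 19471.6|
        = |35988.4 - 38943.2|
        = 2954.8 Hz

2954.8


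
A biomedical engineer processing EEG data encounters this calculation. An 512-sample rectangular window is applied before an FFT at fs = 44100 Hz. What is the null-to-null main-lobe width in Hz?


Main lobe width for a rectangular window:
Width = 2 * fs / N
      = 2 * 44100 / 512
      = 88200 / 512
      = 172.266 Hz

172.266 Hz


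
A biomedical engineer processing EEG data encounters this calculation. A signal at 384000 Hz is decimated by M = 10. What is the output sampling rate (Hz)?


Decimation reduces the sample rate:
fs_out = fs_in / M
       = 384000 / 10
       = 38400.0 Hz

38400.0 Hz


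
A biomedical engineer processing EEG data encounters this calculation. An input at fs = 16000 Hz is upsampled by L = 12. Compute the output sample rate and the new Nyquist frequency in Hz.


Step 1 — output sample rate after interpolation by L:
fs_out = L * fs_in = 12 * 16000 = 192000 Hz

Step 2 — Nyquist frequency of the output stream:
f_Nyq = fs_out / 2 = 192000 / 2 = 96000.0 Hz

fs_out = 192000 Hz; f_Nyquist = 96000.0 Hz


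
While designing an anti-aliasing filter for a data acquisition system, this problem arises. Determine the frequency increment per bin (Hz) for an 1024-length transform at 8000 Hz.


DFT frequency resolution:
df = fs / N
   = 8000 / 1024
   = 7.8125 Hz

7.8125 Hz


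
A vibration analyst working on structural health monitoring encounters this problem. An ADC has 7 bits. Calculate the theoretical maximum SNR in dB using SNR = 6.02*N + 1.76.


Theoretical SNR for a full-scale sinusoid:
SNR = 6.02 * N + 1.76
    = 6.02 * 7 + 1.76
    = 42.14 + 1.76
    = 43.9 dB

43.9 dB


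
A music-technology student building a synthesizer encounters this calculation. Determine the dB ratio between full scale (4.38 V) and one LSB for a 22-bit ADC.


Dynamic range from full-scale to LSB:
V_min = V_max / 2^bits = 4.38 / 2^22
DR = 20 * log10(V_max / V_min)
   = 20 * log10(2^22)
   = 20 * 22 * log10(2)
   = 132.45 dB

132.45 dB


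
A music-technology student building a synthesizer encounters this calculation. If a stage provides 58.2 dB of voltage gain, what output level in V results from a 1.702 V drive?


Output voltage from dB gain:
V_out = V_in * 10^(gain_dB / 20)
      = 1.702 * 10^(58.2 / 20)
      = 1.702 * 812.830516
      = 1383.4375 V

1383.4375 V


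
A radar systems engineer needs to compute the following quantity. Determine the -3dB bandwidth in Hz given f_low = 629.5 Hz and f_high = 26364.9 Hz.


Bandwidth is the difference of -3dB frequencies:
BW = f_high - f_low
   = 26364.9 - 629.5
   = 25735.4 Hz

25735.4 Hz


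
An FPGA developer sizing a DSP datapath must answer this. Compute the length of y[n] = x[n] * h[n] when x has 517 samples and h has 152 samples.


Linear convolution output length:
L = N + M - 1
  = 517 + 152 - 1
  = 668 samples

668


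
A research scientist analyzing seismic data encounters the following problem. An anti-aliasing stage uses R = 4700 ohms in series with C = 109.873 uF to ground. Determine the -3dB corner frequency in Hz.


Cutoff frequency of a first-order RC filter:
fc = 1 / (2 * pi * R * C)
C = 109.873 uF = 0.000109873 F
fc = 1 / (2 * pi * 4700 * 0.000109873)
   = 1 / 3.244656370502
   = 0.308199 Hz

0.308199 Hz


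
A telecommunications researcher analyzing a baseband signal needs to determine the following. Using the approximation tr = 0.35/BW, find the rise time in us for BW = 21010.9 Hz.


Rise time from bandwidth relationship:
tr = 0.35 / BW
   = 0.35 / 21010.9
   = 1.665802036e-05 s
   = 16.658 us

16.658 us


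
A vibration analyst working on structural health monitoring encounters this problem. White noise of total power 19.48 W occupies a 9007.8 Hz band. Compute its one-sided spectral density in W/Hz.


Power spectral density:
PSD = P / BW
    = 19.48 / 9007.8
    = 0.00216257 W/Hz

0.00216257 W/Hz


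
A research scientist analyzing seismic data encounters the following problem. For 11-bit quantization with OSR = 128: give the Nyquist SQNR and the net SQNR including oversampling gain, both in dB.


Step 1 — baseline SQNR at Nyquist:
SQNR_base = 6.02*N + 1.76
          = 6.02*11 + 1.76
          = 67.98 dB

Step 2 — oversampling processing gain:
G = 10*log10(OSR) = 10*log10(128) = 21.07 dB

Step 3 — total:
SQNR_total = 67.98 + 21.07 = 89.05 dB

Base SQNR = 67.98 dB; oversampled SQNR = 89.05 dB


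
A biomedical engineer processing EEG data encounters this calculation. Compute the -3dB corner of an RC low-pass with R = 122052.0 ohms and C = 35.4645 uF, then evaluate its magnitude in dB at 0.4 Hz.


Step 1 — cutoff frequency:
fc = 1 / (2*pi*R*C)
C = 35.4645 uF = 3.54645e-05 F
fc = 1 / (2*pi*122052.0*3.54645e-05)
   = 0.036769 Hz

Step 2 — magnitude at f = 0.4 Hz:
|H(f)| = 1 / sqrt(1 + (f/fc)^2)
f/fc = 0.4 / 0.036769 = 10.878729
|H| = 1 / sqrt(1 + 118.346745) = 0.0915366
|H|_dB = 20*log10(0.0915366) = -20.77 dB

fc = 0.036769 Hz; |H(0.4 Hz)| = -20.77 dB


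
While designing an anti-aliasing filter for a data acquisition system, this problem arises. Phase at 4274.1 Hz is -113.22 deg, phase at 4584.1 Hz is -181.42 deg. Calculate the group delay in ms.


Group delay from phase difference:
tau = -d(phi)/d(omega)
d(phi) = -68.2 deg = -1.190315 rad
d(omega) = 2*pi*(4584.1 - 4274.1) = 1947.7874 rad/s
tau = -(-1.190315) / 1947.7874
    = 0.6111 ms

0.6111 ms


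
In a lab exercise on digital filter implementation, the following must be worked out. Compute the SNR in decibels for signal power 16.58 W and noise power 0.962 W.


SNR in decibels:
SNR = 10 * log10(Ps / Pn)
    = 10 * log10(16.58 / 0.962)
    = 10 * log10(17.2349)
    = 10 * 1.2364
    = 12.36 dB

12.36 dB


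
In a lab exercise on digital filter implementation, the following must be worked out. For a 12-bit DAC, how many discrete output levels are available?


Number of quantization levels = 2^N
= 2^12
= 4096

4096


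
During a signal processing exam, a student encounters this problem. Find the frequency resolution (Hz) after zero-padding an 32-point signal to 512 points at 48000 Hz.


Frequency resolution after zero-padding:
N_padded = 32 * 16 = 512
df = fs / N_padded
   = 48000 / 512
   = 93.75 Hz

93.75 Hz


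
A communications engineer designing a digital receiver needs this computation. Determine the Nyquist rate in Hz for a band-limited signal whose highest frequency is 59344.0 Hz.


The Nyquist rate is twice the maximum frequency component.
fs_min = 2 * fmax
      = 2 * 59344.0
      = 118688.0 Hz

118688.0


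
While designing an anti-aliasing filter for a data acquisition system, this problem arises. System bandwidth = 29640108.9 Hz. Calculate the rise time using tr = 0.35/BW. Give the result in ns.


Rise time from bandwidth relationship:
tr = 0.35 / BW
   = 0.35 / 29640108.9
   = 1.180832369e-08 s
   = 11.8083 ns

11.8083 ns


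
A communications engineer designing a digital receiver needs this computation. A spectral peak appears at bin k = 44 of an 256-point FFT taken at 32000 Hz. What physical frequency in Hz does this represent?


Frequency of DFT bin k:
f_k = k * fs / N
    = 44 * 32000 / 256
    = 1408000 / 256
    = 5500.0 Hz

5500.0 Hz


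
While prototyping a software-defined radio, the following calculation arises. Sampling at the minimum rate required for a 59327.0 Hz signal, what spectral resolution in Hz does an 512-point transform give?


Step 1 — Nyquist sampling rate:
fs = 2 * fmax = 2 * 59327.0 = 118654.0 Hz

Step 2 — DFT bin spacing:
df = fs / N = 118654.0 / 512 = 231.7461 Hz

231.7461 Hz


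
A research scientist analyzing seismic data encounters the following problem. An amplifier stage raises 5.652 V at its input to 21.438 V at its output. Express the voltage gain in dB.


Voltage gain in dB:
G = 20 * log10(Vout / Vin)
  = 20 * log10(21.438 / 5.652)
  = 20 * log10(3.792994)
  = 20 * 0.578982
  = 11.58 dB

11.58 dB


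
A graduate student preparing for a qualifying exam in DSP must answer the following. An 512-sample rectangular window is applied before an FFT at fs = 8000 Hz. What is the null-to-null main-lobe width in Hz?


Main lobe width for a rectangular window:
Width = 2 * fs / N
      = 2 * 8000 / 512
      = 16000 / 512
      = 31.25 Hz

31.25 Hz


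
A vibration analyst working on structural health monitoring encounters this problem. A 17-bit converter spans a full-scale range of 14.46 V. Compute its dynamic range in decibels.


Dynamic range from full-scale to LSB:
V_min = V_max / 2^bits = 14.46 / 2^17
DR = 20 * log10(V_max / V_min)
   = 20 * log10(2^17)
   = 20 * 17 * log10(2)
   = 102.35 dB

102.35 dB


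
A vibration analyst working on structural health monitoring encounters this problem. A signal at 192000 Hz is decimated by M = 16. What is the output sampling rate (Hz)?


Decimation reduces the sample rate:
fs_out = fs_in / M
       = 192000 / 16
       = 12000.0 Hz

12000.0 Hz


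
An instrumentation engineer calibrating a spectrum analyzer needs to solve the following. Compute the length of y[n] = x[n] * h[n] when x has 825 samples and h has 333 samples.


Linear convolution output length:
L = N + M - 1
  = 825 + 333 - 1
  = 1157 samples

1157


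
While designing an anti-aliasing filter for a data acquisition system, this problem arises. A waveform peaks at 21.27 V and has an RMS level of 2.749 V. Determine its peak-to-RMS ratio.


Crest factor is the ratio of peak to RMS:
CF = V_peak / V_rms
   = 21.27 / 2.749
   = 7.7374

7.7374


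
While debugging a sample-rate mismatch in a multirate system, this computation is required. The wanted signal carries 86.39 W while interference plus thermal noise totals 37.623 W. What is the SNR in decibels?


SNR in decibels:
SNR = 10 * log10(Ps / Pn)
    = 10 * log10(86.39 / 37.623)
    = 10 * log10(2.2962)
    = 10 * 0.361
    = 3.61 dB

3.61 dB


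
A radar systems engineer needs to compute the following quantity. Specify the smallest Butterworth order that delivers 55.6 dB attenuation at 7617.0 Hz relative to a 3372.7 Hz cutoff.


Butterworth filter order formula:
n = log10(10^(A/10) - 1) / (2 * log10(f_stop/f_pass))
10^(55.6/10) - 1 = 363077.0548
f_stop/f_pass = 7617.0 / 3372.7 = 2.2584
n = 7.8574 -> ceil = 8

8


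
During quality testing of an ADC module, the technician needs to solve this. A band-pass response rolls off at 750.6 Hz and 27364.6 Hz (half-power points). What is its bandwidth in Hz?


Bandwidth is the difference of -3dB frequencies:
BW = f_high - f_low
   = 27364.6 - 750.6
   = 26614.0 Hz

26614.0 Hz


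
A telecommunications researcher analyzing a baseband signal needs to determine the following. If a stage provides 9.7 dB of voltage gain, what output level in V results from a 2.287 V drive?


Output voltage from dB gain:
V_out = V_in * 10^(gain_dB / 20)
      = 2.287 * 10^(9.7 / 20)
      = 2.287 * 3.054921
      = 6.9866 V

6.9866 V


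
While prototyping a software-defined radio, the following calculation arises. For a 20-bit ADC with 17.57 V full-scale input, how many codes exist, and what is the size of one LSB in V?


Step 1 — number of quantization levels:
L = 2^N = 2^20 = 1048576

Step 2 — LSB step size:
delta = Vfs / L
      = 17.57 / 1048576
      = 1.676e-05 V

Levels = 1048576; step size = 1.676e-05 V


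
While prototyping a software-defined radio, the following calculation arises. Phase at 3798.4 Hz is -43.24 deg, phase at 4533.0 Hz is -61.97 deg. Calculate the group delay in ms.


Group delay from phase difference:
tau = -d(phi)/d(omega)
d(phi) = -18.73 deg = -0.3269 rad
d(omega) = 2*pi*(4533.0 - 3798.4) = 4615.6279 rad/s
tau = -(-0.3269) / 4615.6279
    = 0.0708 ms

0.0708 ms


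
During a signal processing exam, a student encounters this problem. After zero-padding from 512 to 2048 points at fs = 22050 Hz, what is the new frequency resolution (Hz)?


Frequency resolution after zero-padding:
N_padded = 512 * 4 = 2048
df = fs / N_padded
   = 22050 / 2048
   = 10.7666 Hz

10.7666 Hz


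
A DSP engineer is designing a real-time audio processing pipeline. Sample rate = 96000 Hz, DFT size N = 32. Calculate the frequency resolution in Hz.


DFT frequency resolution:
df = fs / N
   = 96000 / 32
   = 3000.0 Hz

3000.0 Hz


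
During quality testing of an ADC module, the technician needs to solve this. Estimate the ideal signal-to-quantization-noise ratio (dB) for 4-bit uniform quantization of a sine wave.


Theoretical SNR for a full-scale sinusoid:
SNR = 6.02 * N + 1.76
    = 6.02 * 4 + 1.76
    = 24.08 + 1.76
    = 25.84 dB

25.84 dB


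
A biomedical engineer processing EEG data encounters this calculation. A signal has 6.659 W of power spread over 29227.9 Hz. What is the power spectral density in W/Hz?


Power spectral density:
PSD = P / BW
    = 6.659 / 29227.9
    = 0.00022783 W/Hz

0.00022783 W/Hz


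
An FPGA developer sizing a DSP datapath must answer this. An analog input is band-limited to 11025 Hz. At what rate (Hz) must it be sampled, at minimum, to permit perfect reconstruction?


The Nyquist rate is twice the maximum frequency component.
fs_min = 2 * fmax
      = 2 * 11025
      = 22050 Hz

22050


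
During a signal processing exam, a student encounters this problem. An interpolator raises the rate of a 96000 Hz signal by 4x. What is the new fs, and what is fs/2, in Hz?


Step 1 — output sample rate after interpolation by L:
fs_out = L * fs_in = 4 * 96000 = 384000 Hz

Step 2 — Nyquist frequency of the output stream:
f_Nyq = fs_out / 2 = 384000 / 2 = 192000.0 Hz

fs_out = 384000 Hz; f_Nyquist = 192000.0 Hz


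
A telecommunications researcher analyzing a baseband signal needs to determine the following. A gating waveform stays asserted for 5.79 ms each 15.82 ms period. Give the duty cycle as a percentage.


Duty cycle as a percentage:
DC = (t_on / T) * 100
   = (5.79 / 15.82) * 100
   = 0.365992 * 100
   = 36.6 %

36.6 %


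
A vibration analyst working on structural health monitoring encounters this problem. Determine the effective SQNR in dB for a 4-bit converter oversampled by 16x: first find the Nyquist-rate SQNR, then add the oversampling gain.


Step 1 — baseline SQNR at Nyquist:
SQNR_base = 6.02*N + 1.76
          = 6.02*4 + 1.76
          = 25.84 dB

Step 2 — oversampling processing gain:
G = 10*log10(OSR) = 10*log10(16) = 12.04 dB

Step 3 — total:
SQNR_total = 25.84 + 12.04 = 37.88 dB

Base SQNR = 25.84 dB; oversampled SQNR = 37.88 dB


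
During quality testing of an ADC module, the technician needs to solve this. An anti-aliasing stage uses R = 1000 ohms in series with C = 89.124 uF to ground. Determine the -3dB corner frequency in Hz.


Cutoff frequency of a first-order RC filter:
fc = 1 / (2 * pi * R * C)
C = 89.124 uF = 8.9124e-05 F
fc = 1 / (2 * pi * 1000 * 8.9124e-05)
   = 1 / 0.55998260731707
   = 1.78577 Hz

1.78577 Hz


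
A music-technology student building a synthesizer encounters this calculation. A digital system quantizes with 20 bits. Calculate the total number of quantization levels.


Number of quantization levels = 2^N
= 2^20
= 1048576

1048576


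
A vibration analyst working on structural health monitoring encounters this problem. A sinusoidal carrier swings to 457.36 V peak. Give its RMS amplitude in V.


RMS voltage for a sinusoidal waveform:
V_rms = V_peak / sqrt(2)
      = 457.36 / 1.414214
      = 323.402 V

323.402 V


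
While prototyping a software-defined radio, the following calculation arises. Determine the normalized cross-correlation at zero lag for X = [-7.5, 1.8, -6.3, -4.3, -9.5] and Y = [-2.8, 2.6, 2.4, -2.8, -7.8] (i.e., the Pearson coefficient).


Pearson correlation coefficient (population):
r = cov(X,Y) / (std(X) * std(Y))
Mean X = -5.16, Mean Y = -1.68
Cov(X,Y) = 10.6712
Std(X) = 3.867609, Std(Y) = 3.871124
r = 0.7127

0.7127


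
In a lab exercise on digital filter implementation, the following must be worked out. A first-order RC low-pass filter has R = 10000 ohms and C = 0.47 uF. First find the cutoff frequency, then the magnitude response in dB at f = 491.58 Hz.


Step 1 — cutoff frequency:
fc = 1 / (2*pi*R*C)
C = 0.47 uF = 4.7e-07 F
fc = 1 / (2*pi*10000*4.7e-07)
   = 33.8628 Hz

Step 2 — magnitude at f = 491.58 Hz:
|H(f)| = 1 / sqrt(1 + (f/fc)^2)
f/fc = 491.58 / 33.8628 = 14.516815
|H| = 1 / sqrt(1 + 210.737918) = 0.0687228
|H|_dB = 20*log10(0.0687228) = -23.26 dB

fc = 33.8628 Hz; |H(491.58 Hz)| = -23.26 dB


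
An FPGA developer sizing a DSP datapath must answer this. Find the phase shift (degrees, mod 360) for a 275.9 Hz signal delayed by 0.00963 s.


Phase shift from frequency and time delay:
phi = 360 * f * t_delay
    = 360 * 275.9 * 0.00963
    = 956.49 degrees
    mod 360 = 236.49 degrees

236.49 degrees


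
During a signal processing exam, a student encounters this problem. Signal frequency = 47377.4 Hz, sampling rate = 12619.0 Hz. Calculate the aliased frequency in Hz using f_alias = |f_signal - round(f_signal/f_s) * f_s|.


Compute the nearest integer multiple of fs to the signal:
n = round(47377.4 / 12619.0) = 4
f_alias = |47377.4 - 4 * 12619.0|
        = |47377.4 - 50476.0|
        = 3098.6 Hz

3098.6


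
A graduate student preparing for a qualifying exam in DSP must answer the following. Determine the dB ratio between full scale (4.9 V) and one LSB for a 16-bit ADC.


Dynamic range from full-scale to LSB:
V_min = V_max / 2^bits = 4.9 / 2^16
DR = 20 * log10(V_max / V_min)
   = 20 * log10(2^16)
   = 20 * 16 * log10(2)
   = 96.33 dB

96.33 dB


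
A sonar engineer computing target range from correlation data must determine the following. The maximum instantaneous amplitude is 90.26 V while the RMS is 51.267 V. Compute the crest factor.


Crest factor is the ratio of peak to RMS:
CF = V_peak / V_rms
   = 90.26 / 51.267
   = 1.7606

1.7606


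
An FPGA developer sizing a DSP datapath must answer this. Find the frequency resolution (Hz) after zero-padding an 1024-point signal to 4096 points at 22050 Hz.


Frequency resolution after zero-padding:
N_padded = 1024 * 4 = 4096
df = fs / N_padded
   = 22050 / 4096
   = 5.3833 Hz

5.3833 Hz


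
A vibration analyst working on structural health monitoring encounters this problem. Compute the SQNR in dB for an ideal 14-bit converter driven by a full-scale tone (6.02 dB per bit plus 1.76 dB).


Theoretical SNR for a full-scale sinusoid:
SNR = 6.02 * N + 1.76
    = 6.02 * 14 + 1.76
    = 84.28 + 1.76
    = 86.04 dB

86.04 dB


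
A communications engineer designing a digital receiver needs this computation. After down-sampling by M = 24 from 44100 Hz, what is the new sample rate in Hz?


Decimation reduces the sample rate:
fs_out = fs_in / M
       = 44100 / 24
       = 1837.5 Hz

1837.5 Hz


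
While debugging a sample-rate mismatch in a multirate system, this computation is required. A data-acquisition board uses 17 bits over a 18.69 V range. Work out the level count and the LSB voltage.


Step 1 — number of quantization levels:
L = 2^N = 2^17 = 131072

Step 2 — LSB step size:
delta = Vfs / L
      = 18.69 / 131072
      = 0.00014259 V

Levels = 131072; step size = 0.00014259 V


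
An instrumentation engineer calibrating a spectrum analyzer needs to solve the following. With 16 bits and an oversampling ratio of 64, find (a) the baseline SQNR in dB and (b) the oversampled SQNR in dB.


Step 1 — baseline SQNR at Nyquist:
SQNR_base = 6.02*N + 1.76
          = 6.02*16 + 1.76
          = 98.08 dB

Step 2 — oversampling processing gain:
G = 10*log10(OSR) = 10*log10(64) = 18.06 dB

Step 3 — total:
SQNR_total = 98.08 + 18.06 = 116.14 dB

Base SQNR = 98.08 dB; oversampled SQNR = 116.14 dB


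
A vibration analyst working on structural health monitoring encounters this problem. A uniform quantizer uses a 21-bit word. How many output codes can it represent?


Number of quantization levels = 2^N
= 2^21
= 2097152

2097152


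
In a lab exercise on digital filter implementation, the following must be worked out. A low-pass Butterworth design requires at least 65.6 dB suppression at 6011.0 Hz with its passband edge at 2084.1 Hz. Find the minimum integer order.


Butterworth filter order formula:
n = log10(10^(A/10) - 1) / (2 * log10(f_stop/f_pass))
10^(65.6/10) - 1 = 3630779.5477
f_stop/f_pass = 6011.0 / 2084.1 = 2.8842
n = 7.13 -> ceil = 8

8


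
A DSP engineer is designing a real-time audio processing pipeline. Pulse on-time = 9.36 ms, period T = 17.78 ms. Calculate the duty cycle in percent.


Duty cycle as a percentage:
DC = (t_on / T) * 100
   = (9.36 / 17.78) * 100
   = 0.526434 * 100
   = 52.64 %

52.64 %


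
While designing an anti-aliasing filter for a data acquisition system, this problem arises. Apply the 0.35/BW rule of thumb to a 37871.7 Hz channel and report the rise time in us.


Rise time from bandwidth relationship:
tr = 0.35 / BW
   = 0.35 / 37871.7
   = 9.241729312e-06 s
   = 9.2417 us

9.2417 us


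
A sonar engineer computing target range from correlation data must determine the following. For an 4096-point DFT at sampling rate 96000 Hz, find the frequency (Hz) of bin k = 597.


Frequency of DFT bin k:
f_k = k * fs / N
    = 597 * 96000 / 4096
    = 57312000 / 4096
    = 13992.188 Hz

13992.188 Hz


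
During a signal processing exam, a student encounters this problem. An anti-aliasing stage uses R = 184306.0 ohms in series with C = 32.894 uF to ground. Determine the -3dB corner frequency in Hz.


Cutoff frequency of a first-order RC filter:
fc = 1 / (2 * pi * R * C)
C = 32.894 uF = 3.2894e-05 F
fc = 1 / (2 * pi * 184306.0 * 3.2894e-05)
   = 1 / 38.092197742796
   = 0.026252 Hz

0.026252 Hz


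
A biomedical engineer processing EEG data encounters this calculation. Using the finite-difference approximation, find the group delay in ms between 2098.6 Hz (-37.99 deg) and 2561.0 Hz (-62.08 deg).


Group delay from phase difference:
tau = -d(phi)/d(omega)
d(phi) = -24.09 deg = -0.42045 rad
d(omega) = 2*pi*(2561.0 - 2098.6) = 2905.3449 rad/s
tau = -(-0.42045) / 2905.3449
    = 0.1447 ms

0.1447 ms


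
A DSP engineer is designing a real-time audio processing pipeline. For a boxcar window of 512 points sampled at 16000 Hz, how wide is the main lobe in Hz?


Main lobe width for a rectangular window:
Width = 2 * fs / N
      = 2 * 16000 / 512
      = 32000 / 512
      = 62.5 Hz

62.5 Hz


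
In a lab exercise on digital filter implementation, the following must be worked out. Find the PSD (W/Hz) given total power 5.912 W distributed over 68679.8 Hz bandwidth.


Power spectral density:
PSD = P / BW
    = 5.912 / 68679.8
    = 8.608e-05 W/Hz

8.608e-05 W/Hz


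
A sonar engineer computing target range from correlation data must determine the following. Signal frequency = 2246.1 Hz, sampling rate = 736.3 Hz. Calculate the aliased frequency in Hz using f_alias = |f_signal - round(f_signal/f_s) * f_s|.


Compute the nearest integer multiple of fs to the signal:
n = round(2246.1 / 736.3) = 3
f_alias = |2246.1 - 3 * 736.3|
        = |2246.1 - 2208.9|
        = 37.2 Hz

37.2


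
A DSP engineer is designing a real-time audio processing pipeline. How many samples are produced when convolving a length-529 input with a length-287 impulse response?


Linear convolution output length:
L = N + M - 1
  = 529 + 287 - 1
  = 815 samples

815


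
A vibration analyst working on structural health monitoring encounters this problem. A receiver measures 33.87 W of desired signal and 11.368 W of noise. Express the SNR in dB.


SNR in decibels:
SNR = 10 * log10(Ps / Pn)
    = 10 * log10(33.87 / 11.368)
    = 10 * log10(2.9794)
    = 10 * 0.4741
    = 4.74 dB

4.74 dB


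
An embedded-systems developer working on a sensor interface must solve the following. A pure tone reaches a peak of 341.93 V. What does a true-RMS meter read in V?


RMS voltage for a sinusoidal waveform:
V_rms = V_peak / sqrt(2)
      = 341.93 / 1.414214
      = 241.781 V

241.781 V


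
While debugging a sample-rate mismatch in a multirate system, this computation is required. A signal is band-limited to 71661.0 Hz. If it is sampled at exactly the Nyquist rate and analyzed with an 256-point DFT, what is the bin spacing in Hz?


Step 1 — Nyquist sampling rate:
fs = 2 * fmax = 2 * 71661.0 = 143322.0 Hz

Step 2 — DFT bin spacing:
df = fs / N = 143322.0 / 256 = 559.8516 Hz

559.8516 Hz


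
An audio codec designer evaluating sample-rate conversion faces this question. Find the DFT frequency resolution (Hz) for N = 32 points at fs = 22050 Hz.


DFT frequency resolution:
df = fs / N
   = 22050 / 32
   = 689.0625 Hz

689.0625 Hz


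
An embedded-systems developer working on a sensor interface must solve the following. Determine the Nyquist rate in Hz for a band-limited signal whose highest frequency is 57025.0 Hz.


The Nyquist rate is twice the maximum frequency component.
fs_min = 2 * fmax
      = 2 * 57025.0
      = 114050.0 Hz

114050.0


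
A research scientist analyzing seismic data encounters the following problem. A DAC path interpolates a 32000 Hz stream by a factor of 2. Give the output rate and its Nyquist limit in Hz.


Step 1 — output sample rate after interpolation by L:
fs_out = L * fs_in = 2 * 32000 = 64000 Hz

Step 2 — Nyquist frequency of the output stream:
f_Nyq = fs_out / 2 = 64000 / 2 = 32000.0 Hz

fs_out = 64000 Hz; f_Nyquist = 32000.0 Hz


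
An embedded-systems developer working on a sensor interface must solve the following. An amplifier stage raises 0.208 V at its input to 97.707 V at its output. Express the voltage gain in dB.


Voltage gain in dB:
G = 20 * log10(Vout / Vin)
  = 20 * log10(97.707 / 0.208)
  = 20 * log10(469.745192)
  = 20 * 2.671862
  = 53.44 dB

53.44 dB
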